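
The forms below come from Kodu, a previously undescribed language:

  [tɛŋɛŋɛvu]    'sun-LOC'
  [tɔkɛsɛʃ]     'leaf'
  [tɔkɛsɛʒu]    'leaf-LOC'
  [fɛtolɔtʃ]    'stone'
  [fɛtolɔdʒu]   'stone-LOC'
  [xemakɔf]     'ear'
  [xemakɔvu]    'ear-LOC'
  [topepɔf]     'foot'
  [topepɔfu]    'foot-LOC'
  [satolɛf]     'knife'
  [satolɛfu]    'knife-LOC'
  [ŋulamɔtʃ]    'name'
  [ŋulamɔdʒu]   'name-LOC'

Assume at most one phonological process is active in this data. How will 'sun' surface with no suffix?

'ear' shows [f] ~ [v] at the end of the stem ([xemakɔf] vs [xemakɔvu]).
Compare 'foot', with invariant [f] in [topepɔf] and [topepɔfu]: an analysis with underlying /f/ and a rule producing [v] before the LOC suffix would wrongly predict alternation here too.
So /v/ is underlying, and a rule of word-final obstruent devoicing — voiced obstruents become voiceless word-finally — gives [f].
The one attested form of 'sun', [tɛŋɛŋɛvu], shows underlying /tɛŋɛŋɛv/. Applying the same rule word-finally gives [tɛŋɛŋɛf].

[tɛŋɛŋɛf]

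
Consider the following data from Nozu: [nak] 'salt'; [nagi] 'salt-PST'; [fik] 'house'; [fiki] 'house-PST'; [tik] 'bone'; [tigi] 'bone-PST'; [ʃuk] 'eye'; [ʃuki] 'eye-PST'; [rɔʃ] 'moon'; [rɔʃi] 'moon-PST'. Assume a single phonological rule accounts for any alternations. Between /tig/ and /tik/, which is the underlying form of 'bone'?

/tig/

'bone' shows [k] ~ [g] at the end of the stem ([tik] vs [tigi]).
If /k/ were underlying and a rule turned it into [g] before the PST suffix, 'house' would also alternate; but it has [k] in both [fik] and [fiki].
The alternation reflects word-final obstruent devoicing: voiced obstruents become voiceless word-finally. /g/ is underlying.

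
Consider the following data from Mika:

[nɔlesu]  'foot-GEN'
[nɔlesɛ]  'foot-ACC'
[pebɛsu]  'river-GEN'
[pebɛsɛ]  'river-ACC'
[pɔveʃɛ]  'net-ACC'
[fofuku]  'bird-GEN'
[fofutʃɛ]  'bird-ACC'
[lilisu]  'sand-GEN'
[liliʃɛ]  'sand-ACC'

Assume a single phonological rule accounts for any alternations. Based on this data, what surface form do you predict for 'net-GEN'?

[pɔvesu]

The stem for 'sand' ends in [s] in [lilisu] but [ʃ] in [liliʃɛ].
But 'river' keeps [s] in both environments ([pebɛsu], [pebɛsɛ]), so there is no rule changing /s/ to [ʃ] before the ACC suffix.
The underlying segment must be /ʃ/; palato-alveolar /tʃ/ and /ʃ/ become [k] and [s] when no front vowel follows, yielding [s] there.
The one attested form of 'net', [pɔveʃɛ], shows underlying /pɔveʃ/. Applying the same rule when no front vowel follows gives [pɔvesu].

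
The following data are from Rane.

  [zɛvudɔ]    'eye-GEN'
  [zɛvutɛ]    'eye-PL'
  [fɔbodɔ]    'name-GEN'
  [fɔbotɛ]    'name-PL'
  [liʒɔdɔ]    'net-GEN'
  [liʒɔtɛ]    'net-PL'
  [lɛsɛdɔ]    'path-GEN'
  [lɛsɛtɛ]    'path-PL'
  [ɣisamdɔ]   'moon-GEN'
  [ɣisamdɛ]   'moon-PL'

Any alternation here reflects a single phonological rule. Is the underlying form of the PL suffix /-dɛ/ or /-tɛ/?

/-tɛ/

The PL morpheme has two allomorphs, [-dɛ] and [-tɛ].
The GEN suffix, which begins with [d], is invariant after every stem; so [d] is not altered by any rule here.
The PL suffix is therefore /-tɛ/ underlyingly, with post-nasal voicing: voiceless stops become voiced after a nasal.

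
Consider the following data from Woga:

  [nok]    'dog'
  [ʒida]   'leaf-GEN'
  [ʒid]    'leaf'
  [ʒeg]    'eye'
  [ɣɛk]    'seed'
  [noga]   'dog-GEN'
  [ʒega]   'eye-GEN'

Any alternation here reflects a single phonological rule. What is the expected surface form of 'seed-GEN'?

The root 'dog' surfaces as [noga] and [nok], with a stem-final [g] ~ [k] alternation.
Compare 'eye', with invariant [g] in [ʒega] and [ʒeg]: an analysis with underlying /g/ and a rule producing [k] in isolation would wrongly predict alternation here too.
So /k/ is underlying, and a rule of intervocalic voicing — voiceless stops become voiced between vowels — gives [g].
The one attested form of 'seed', [ɣɛk], shows underlying /ɣɛk/. Applying the same rule between vowels gives [ɣɛga].

[ɣɛga]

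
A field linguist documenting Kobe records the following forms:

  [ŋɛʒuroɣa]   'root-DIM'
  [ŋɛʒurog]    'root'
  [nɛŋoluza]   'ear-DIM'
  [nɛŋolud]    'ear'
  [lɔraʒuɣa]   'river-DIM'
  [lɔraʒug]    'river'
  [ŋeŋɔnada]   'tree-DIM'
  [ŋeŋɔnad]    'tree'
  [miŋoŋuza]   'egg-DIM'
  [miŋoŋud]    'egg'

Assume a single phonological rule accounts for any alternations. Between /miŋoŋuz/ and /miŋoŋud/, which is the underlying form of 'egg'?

In [miŋoŋuza] and [miŋoŋud] the final segment of 'egg' alternates: [z] ~ [d].
But 'tree' keeps [d] in both environments ([ŋeŋɔnada], [ŋeŋɔnad]), so there is no rule changing /d/ to [z] before the DIM suffix.
The alternation reflects word-final hardening: voiced fricatives become stops word-finally. /z/ is underlying.

/miŋoŋuz/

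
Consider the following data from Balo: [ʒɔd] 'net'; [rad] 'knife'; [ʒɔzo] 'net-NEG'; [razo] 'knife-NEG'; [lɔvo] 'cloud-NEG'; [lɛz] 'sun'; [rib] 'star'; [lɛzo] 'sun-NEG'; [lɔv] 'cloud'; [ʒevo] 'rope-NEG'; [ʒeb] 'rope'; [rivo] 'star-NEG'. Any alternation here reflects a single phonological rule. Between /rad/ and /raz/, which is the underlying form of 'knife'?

/rad/

The root 'knife' surfaces as [razo] and [rad], with a stem-final [z] ~ [d] alternation.
But 'sun' keeps [z] in both environments ([lɛzo], [lɛz]), so there is no rule changing /z/ to [d] in isolation.
The underlying segment must be /d/; voiced stops become fricatives between vowels, yielding [z] there.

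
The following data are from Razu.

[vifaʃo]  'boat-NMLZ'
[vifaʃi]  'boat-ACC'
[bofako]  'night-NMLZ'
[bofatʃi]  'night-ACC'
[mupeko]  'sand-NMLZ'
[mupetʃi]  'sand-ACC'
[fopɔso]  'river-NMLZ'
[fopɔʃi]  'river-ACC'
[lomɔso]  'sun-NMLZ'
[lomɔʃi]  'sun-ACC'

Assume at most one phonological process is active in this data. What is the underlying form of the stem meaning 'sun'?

/lomɔs/

The stem for 'sun' ends in [s] in [lomɔso] but [ʃ] in [lomɔʃi].
If /ʃ/ were underlying and a rule turned it into [s] before the NMLZ suffix, 'boat' would also alternate; but it has [ʃ] in both [vifaʃo] and [vifaʃi].
So /s/ is underlying, and a rule of palatalization before a front vowel — /k/ and /s/ become palato-alveolar [tʃ] and [ʃ] before a front vowel — gives [ʃ].
Hence 'sun' is /lomɔs/ underlyingly.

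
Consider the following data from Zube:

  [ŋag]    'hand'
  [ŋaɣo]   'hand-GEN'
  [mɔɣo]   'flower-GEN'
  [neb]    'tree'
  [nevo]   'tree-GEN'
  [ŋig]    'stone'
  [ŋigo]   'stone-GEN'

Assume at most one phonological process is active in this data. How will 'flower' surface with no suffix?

[mɔg]

In [ŋag] and [ŋaɣo] the final segment of 'hand' alternates: [g] ~ [ɣ].
But 'stone' keeps [g] in both environments ([ŋig], [ŋigo]), so there is no rule changing /g/ to [ɣ] before the GEN suffix.
Therefore /ɣ/ is basic and [g] is derived by word-final hardening (voiced fricatives become stops word-finally).
The one attested form of 'flower', [mɔɣo], shows underlying /mɔɣ/. Applying the same rule word-finally gives [mɔg].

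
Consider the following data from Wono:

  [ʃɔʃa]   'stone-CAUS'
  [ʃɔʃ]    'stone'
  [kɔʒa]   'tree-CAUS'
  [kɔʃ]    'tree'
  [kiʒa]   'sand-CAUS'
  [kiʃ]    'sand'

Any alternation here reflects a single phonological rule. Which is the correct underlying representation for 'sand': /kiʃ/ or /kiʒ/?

/kiʒ/

The stem for 'sand' ends in [ʒ] in [kiʒa] but [ʃ] in [kiʃ].
But 'stone' keeps [ʃ] in both environments ([ʃɔʃa], [ʃɔʃ]), so there is no rule changing /ʃ/ to [ʒ] before the CAUS suffix.
Therefore /ʒ/ is basic and [ʃ] is derived by word-final obstruent devoicing (voiced obstruents become voiceless word-finally).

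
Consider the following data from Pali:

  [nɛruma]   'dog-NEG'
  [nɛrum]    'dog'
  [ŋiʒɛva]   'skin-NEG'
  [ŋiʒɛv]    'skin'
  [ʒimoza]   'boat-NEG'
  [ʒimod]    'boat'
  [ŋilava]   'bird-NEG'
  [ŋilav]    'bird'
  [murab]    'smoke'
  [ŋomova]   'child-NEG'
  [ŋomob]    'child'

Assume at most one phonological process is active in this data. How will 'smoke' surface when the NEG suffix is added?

'child' shows [v] ~ [b] at the end of the stem ([ŋomova] vs [ŋomob]).
If /v/ were underlying and a rule turned it into [b] in isolation, 'skin' would also alternate; but it has [v] in both [ŋiʒɛva] and [ŋiʒɛv].
The underlying segment must be /b/; voiced stops become fricatives between vowels, yielding [v] there.
The one attested form of 'smoke', [murab], shows underlying /murab/. Applying the same rule between vowels gives [murava].

[murava]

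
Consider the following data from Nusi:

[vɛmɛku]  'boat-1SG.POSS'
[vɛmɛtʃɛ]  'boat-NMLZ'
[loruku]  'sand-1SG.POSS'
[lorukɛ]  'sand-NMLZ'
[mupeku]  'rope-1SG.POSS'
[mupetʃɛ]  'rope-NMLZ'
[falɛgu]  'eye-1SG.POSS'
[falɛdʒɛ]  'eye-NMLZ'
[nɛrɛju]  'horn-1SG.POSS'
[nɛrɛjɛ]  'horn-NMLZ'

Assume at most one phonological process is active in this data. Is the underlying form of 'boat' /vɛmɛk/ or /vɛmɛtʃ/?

/vɛmɛtʃ/

The stem for 'boat' ends in [k] in [vɛmɛku] but [tʃ] in [vɛmɛtʃɛ].
If /k/ were underlying and a rule turned it into [tʃ] before the NMLZ suffix, 'sand' would also alternate; but it has [k] in both [loruku] and [lorukɛ].
Therefore /tʃ/ is basic and [k] is derived by depalatalization (palato-alveolar /tʃ/ and /dʒ/ become [k] and [g] when no front vowel follows).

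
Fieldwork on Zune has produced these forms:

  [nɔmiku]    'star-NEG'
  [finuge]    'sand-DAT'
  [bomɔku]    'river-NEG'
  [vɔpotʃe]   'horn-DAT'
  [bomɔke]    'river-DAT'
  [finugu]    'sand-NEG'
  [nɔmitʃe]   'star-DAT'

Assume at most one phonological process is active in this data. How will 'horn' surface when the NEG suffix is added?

In [nɔmiku] and [nɔmitʃe] the final segment of 'star' alternates: [k] ~ [tʃ].
The stem 'river' ([bomɔku], [bomɔke]) shows [k] unchanged in both environments, so [k] cannot be basic with [tʃ] derived before the DAT suffix.
Therefore /tʃ/ is basic and [k] is derived by depalatalization (palato-alveolar /tʃ/ becomes [k] when no front vowel follows).
The one attested form of 'horn', [vɔpotʃe], shows underlying /vɔpotʃ/. Applying the same rule when no front vowel follows gives [vɔpoku].

[vɔpoku]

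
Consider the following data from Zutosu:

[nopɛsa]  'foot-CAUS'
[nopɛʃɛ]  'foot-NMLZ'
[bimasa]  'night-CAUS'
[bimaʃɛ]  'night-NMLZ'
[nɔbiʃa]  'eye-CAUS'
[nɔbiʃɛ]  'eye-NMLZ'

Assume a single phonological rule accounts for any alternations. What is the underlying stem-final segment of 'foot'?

/s/

In [nopɛsa] and [nopɛʃɛ] the final segment of 'foot' alternates: [s] ~ [ʃ].
Compare 'eye', with invariant [ʃ] in [nɔbiʃa] and [nɔbiʃɛ]: an analysis with underlying /ʃ/ and a rule producing [s] before the CAUS suffix would wrongly predict alternation here too.
The alternation reflects palatalization before a front vowel: /s/ becomes palato-alveolar [ʃ] before a front vowel. /s/ is underlying.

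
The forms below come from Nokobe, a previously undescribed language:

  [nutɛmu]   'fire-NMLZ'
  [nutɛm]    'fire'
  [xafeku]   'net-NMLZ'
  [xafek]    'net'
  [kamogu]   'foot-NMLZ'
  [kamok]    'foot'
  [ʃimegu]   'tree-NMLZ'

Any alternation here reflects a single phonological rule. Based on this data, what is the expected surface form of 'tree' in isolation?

[ʃimek]

In [kamogu] and [kamok] the final segment of 'foot' alternates: [g] ~ [k].
But 'net' keeps [k] in both environments ([xafeku], [xafek]), so there is no rule changing /k/ to [g] before the NMLZ suffix.
The underlying segment must be /g/; voiced obstruents become voiceless word-finally, yielding [k] there.
The one attested form of 'tree', [ʃimegu], shows underlying /ʃimeg/. Applying the same rule word-finally gives [ʃimek].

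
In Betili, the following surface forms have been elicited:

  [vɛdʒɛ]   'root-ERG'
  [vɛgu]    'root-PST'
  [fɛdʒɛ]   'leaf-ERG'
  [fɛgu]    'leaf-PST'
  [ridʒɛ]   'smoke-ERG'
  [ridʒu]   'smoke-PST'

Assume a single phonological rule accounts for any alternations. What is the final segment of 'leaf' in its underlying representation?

/g/

'leaf' shows [dʒ] ~ [g] at the end of the stem ([fɛdʒɛ] vs [fɛgu]).
The stem 'smoke' ([ridʒɛ], [ridʒu]) shows [dʒ] unchanged in both environments, so [dʒ] cannot be basic with [g] derived before the PST suffix.
The alternation reflects palatalization before a front vowel: /g/ becomes palato-alveolar [dʒ] before a front vowel. /g/ is underlying.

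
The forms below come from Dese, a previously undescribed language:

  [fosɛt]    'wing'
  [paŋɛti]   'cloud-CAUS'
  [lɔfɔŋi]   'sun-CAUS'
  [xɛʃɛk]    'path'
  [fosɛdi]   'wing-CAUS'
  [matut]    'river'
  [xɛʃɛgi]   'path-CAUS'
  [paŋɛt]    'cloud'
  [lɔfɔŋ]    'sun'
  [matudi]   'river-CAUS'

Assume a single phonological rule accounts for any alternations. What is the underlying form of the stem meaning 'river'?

'river' shows [d] ~ [t] at the end of the stem ([matudi] vs [matut]).
But 'cloud' keeps [t] in both environments ([paŋɛti], [paŋɛt]), so there is no rule changing /t/ to [d] before the CAUS suffix.
The underlying segment must be /d/; voiced obstruents become voiceless word-finally, yielding [t] there.
Hence 'river' is /matud/ underlyingly.

/matud/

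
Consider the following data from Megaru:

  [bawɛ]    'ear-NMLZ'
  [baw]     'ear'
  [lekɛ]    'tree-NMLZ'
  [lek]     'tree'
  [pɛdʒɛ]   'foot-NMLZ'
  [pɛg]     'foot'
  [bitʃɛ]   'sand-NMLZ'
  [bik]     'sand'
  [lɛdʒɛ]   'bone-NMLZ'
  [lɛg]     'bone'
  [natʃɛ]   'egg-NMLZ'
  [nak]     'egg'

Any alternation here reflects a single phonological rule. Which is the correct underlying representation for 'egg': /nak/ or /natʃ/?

In [natʃɛ] and [nak] the final segment of 'egg' alternates: [tʃ] ~ [k].
The stem 'tree' ([lekɛ], [lek]) shows [k] unchanged in both environments, so [k] cannot be basic with [tʃ] derived before the NMLZ suffix.
The alternation reflects depalatalization: palato-alveolar /tʃ/ and /dʒ/ become [k] and [g] when no front vowel follows. /tʃ/ is underlying.

/natʃ/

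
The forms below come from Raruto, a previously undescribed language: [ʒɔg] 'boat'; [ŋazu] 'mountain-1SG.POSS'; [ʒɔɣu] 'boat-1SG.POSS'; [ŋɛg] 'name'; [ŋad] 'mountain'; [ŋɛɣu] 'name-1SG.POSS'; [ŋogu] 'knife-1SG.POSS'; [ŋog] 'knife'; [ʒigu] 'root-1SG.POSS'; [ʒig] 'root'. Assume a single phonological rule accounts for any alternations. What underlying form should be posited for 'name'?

The root 'name' surfaces as [ŋɛɣu] and [ŋɛg], with a stem-final [ɣ] ~ [g] alternation.
The stem 'root' ([ʒigu], [ʒig]) shows [g] unchanged in both environments, so [g] cannot be basic with [ɣ] derived before the 1SG.POSS suffix.
The underlying segment must be /ɣ/; voiced fricatives become stops word-finally, yielding [g] there.

/ŋɛɣ/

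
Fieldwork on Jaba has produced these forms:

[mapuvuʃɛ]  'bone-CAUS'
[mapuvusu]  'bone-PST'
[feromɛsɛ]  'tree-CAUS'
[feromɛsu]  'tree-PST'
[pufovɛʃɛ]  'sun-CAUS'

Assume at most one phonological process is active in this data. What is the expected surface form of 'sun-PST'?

[pufovɛsu]

'bone' shows [ʃ] ~ [s] at the end of the stem ([mapuvuʃɛ] vs [mapuvusu]).
Compare 'tree', with invariant [s] in [feromɛsɛ] and [feromɛsu]: an analysis with underlying /s/ and a rule producing [ʃ] before the CAUS suffix would wrongly predict alternation here too.
The alternation reflects depalatalization: palato-alveolar /ʃ/ becomes [s] when no front vowel follows. /ʃ/ is underlying.
The one attested form of 'sun', [pufovɛʃɛ], shows underlying /pufovɛʃ/. Applying the same rule when no front vowel follows gives [pufovɛsu].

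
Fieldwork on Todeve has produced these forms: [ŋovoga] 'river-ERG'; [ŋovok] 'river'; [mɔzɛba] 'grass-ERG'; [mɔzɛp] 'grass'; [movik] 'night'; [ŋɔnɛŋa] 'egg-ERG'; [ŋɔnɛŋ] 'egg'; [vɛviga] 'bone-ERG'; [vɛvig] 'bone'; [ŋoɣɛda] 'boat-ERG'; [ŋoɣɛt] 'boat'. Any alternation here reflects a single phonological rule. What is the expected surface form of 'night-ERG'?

The root 'river' surfaces as [ŋovoga] and [ŋovok], with a stem-final [g] ~ [k] alternation.
If /g/ were underlying and a rule turned it into [k] in isolation, 'bone' would also alternate; but it has [g] in both [vɛviga] and [vɛvig].
The alternation reflects intervocalic voicing: voiceless stops become voiced between vowels. /k/ is underlying.
From [movik] the stem 'night' is /movik/; between vowels this yields [moviga].

[moviga]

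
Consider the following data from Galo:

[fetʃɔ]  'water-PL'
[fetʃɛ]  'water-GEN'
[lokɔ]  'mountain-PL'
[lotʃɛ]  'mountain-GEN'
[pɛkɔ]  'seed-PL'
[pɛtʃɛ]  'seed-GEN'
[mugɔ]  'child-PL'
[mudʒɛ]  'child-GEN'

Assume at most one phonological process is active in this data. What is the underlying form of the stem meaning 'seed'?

The root 'seed' surfaces as [pɛkɔ] and [pɛtʃɛ], with a stem-final [k] ~ [tʃ] alternation.
The stem 'water' ([fetʃɔ], [fetʃɛ]) shows [tʃ] unchanged in both environments, so [tʃ] cannot be basic with [k] derived before the PL suffix.
The alternation reflects palatalization before a front vowel: /k/ and /g/ become palato-alveolar [tʃ] and [dʒ] before a front vowel. /k/ is underlying.
So 'seed' = /pɛk/.

/pɛk/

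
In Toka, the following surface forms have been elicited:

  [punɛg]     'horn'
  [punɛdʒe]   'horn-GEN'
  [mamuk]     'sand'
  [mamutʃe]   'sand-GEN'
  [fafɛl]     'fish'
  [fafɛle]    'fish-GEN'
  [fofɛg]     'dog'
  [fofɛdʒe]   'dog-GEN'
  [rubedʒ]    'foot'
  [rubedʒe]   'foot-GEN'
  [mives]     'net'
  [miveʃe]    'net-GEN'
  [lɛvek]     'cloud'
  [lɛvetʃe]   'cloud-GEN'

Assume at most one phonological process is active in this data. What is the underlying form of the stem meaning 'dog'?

/fofɛg/

The root 'dog' surfaces as [fofɛg] and [fofɛdʒe], with a stem-final [g] ~ [dʒ] alternation.
Compare 'foot', with invariant [dʒ] in [rubedʒ] and [rubedʒe]: an analysis with underlying /dʒ/ and a rule producing [g] in isolation would wrongly predict alternation here too.
The alternation reflects palatalization before a front vowel: /k/, /g/ and /s/ become palato-alveolar [tʃ], [dʒ] and [ʃ] before a front vowel. /g/ is underlying.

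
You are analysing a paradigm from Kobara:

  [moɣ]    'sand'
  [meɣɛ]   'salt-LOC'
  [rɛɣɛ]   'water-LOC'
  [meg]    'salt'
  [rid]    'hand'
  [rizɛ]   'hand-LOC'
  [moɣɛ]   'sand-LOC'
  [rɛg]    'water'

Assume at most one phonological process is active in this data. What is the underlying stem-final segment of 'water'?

/g/

In [rɛg] and [rɛɣɛ] the final segment of 'water' alternates: [g] ~ [ɣ].
Compare 'sand', with invariant [ɣ] in [moɣ] and [moɣɛ]: an analysis with underlying /ɣ/ and a rule producing [g] in isolation would wrongly predict alternation here too.
So /g/ is underlying, and a rule of intervocalic spirantization — voiced stops become fricatives between vowels — gives [ɣ].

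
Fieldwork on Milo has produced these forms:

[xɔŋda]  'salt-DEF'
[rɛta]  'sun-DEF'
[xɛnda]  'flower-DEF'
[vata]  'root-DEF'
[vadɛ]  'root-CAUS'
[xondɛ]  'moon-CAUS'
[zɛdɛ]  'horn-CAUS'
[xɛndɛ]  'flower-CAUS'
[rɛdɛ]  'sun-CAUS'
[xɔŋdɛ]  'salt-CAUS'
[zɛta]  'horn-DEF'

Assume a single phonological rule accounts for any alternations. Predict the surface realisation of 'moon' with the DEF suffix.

[xonda]

The DEF suffix surfaces as [-da] and [-ta], depending on the final segment of the stem.
By contrast the CAUS suffix keeps its initial [d] throughout — that segment must be underlying.
So the underlying form is /-ta/, and voiceless stops become voiced after a nasal.
After 'moon', which ends in a nasal, the suffix surfaces as [-da], giving [xonda].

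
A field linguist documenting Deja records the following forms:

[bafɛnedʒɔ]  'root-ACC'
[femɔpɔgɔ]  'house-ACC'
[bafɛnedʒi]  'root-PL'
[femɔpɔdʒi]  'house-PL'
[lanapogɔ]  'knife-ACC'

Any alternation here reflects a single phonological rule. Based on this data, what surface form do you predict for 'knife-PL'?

[lanapodʒi]

'house' shows [dʒ] ~ [g] at the end of the stem ([femɔpɔdʒi] vs [femɔpɔgɔ]).
If /dʒ/ were underlying and a rule turned it into [g] before the ACC suffix, 'root' would also alternate; but it has [dʒ] in both [bafɛnedʒi] and [bafɛnedʒɔ].
The alternation reflects palatalization before a front vowel: /g/ becomes palato-alveolar [dʒ] before a front vowel. /g/ is underlying.
From [lanapogɔ] the stem 'knife' is /lanapog/; before a front vowel this yields [lanapodʒi].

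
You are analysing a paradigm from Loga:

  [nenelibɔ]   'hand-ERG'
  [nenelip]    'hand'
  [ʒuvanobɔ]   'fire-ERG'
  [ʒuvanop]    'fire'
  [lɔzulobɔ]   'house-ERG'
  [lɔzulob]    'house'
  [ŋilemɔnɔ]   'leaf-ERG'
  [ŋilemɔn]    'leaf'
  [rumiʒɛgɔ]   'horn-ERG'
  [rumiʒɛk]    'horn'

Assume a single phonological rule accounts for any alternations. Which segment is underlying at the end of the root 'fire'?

/p/

'fire' shows [b] ~ [p] at the end of the stem ([ʒuvanobɔ] vs [ʒuvanop]).
If /b/ were underlying and a rule turned it into [p] in isolation, 'house' would also alternate; but it has [b] in both [lɔzulobɔ] and [lɔzulob].
The alternation reflects intervocalic voicing: voiceless stops become voiced between vowels. /p/ is underlying.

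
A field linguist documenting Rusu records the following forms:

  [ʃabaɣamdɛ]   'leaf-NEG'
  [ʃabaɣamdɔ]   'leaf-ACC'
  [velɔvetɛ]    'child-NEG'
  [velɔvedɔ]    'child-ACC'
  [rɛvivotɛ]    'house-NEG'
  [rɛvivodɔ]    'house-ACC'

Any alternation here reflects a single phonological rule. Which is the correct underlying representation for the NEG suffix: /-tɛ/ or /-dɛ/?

/-tɛ/

The NEG suffix surfaces as [-dɛ] and [-tɛ], depending on the final segment of the stem.
The ACC suffix, which begins with [d], is invariant after every stem; so [d] is not altered by any rule here.
The NEG suffix is therefore /-tɛ/ underlyingly, with post-nasal voicing: voiceless stops become voiced after a nasal.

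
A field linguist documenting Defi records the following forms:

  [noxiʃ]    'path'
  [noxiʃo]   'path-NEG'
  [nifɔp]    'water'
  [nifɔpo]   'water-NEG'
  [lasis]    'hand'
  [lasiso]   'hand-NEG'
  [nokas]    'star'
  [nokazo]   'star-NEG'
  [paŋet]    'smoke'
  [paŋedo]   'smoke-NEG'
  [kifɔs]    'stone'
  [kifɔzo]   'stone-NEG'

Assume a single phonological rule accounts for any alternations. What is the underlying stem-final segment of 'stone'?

/z/

The root 'stone' surfaces as [kifɔs] and [kifɔzo], with a stem-final [s] ~ [z] alternation.
The stem 'hand' ([lasis], [lasiso]) shows [s] unchanged in both environments, so [s] cannot be basic with [z] derived before the NEG suffix.
So /z/ is underlying, and a rule of word-final obstruent devoicing — voiced obstruents become voiceless word-finally — gives [s].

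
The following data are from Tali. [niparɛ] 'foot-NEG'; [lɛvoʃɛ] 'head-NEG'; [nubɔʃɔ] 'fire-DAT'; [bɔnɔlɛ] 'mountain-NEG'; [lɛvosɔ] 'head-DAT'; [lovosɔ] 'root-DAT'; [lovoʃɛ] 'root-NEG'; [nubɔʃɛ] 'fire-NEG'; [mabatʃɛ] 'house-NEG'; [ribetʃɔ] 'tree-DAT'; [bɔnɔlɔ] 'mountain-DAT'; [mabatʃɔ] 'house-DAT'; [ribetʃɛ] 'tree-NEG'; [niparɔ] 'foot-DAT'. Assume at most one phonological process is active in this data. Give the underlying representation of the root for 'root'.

In [lovoʃɛ] and [lovosɔ] the final segment of 'root' alternates: [ʃ] ~ [s].
Compare 'fire', with invariant [ʃ] in [nubɔʃɛ] and [nubɔʃɔ]: an analysis with underlying /ʃ/ and a rule producing [s] before the DAT suffix would wrongly predict alternation here too.
The alternation reflects palatalization before a front vowel: /s/ becomes palato-alveolar [ʃ] before a front vowel. /s/ is underlying.

/lovos/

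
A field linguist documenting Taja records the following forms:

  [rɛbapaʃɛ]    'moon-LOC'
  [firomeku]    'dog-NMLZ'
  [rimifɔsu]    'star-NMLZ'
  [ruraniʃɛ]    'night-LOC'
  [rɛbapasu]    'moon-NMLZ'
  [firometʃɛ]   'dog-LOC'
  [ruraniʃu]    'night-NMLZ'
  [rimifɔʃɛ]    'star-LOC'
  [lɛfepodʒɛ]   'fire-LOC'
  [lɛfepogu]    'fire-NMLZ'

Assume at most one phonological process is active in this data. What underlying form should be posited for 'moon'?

/rɛbapas/

In [rɛbapaʃɛ] and [rɛbapasu] the final segment of 'moon' alternates: [ʃ] ~ [s].
Compare 'night', with invariant [ʃ] in [ruraniʃɛ] and [ruraniʃu]: an analysis with underlying /ʃ/ and a rule producing [s] before the NMLZ suffix would wrongly predict alternation here too.
The alternation reflects palatalization before a front vowel: /k/, /g/ and /s/ become palato-alveolar [tʃ], [dʒ] and [ʃ] before a front vowel. /s/ is underlying.
So 'moon' = /rɛbapas/.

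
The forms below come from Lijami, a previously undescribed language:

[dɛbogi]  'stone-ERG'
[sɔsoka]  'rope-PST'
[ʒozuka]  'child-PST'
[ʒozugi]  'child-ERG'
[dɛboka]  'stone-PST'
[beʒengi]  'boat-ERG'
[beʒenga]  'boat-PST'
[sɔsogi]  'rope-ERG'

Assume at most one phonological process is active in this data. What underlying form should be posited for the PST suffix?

/-ka/

The PST morpheme has two allomorphs, [-ga] and [-ka].
By contrast the ERG suffix keeps its initial [g] throughout — that segment must be underlying.
So the underlying form is /-ka/, and voiceless stops become voiced after a nasal.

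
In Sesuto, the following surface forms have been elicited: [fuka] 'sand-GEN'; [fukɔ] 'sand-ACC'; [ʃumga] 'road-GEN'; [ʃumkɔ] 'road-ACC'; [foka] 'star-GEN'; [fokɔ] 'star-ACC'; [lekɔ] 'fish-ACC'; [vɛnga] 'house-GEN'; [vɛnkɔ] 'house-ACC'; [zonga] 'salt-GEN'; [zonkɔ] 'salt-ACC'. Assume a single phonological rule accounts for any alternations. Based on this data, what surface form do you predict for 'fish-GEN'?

[leka]

The GEN morpheme has two allomorphs, [-ga] and [-ka].
By contrast the ACC suffix keeps its initial [k] throughout — that segment must be underlying.
The GEN suffix is therefore /-ga/ underlyingly, with post-vocalic devoicing: voiced stops become voiceless after a vowel.
After 'fish', which ends in a vowel, the suffix surfaces as [-ka], giving [leka].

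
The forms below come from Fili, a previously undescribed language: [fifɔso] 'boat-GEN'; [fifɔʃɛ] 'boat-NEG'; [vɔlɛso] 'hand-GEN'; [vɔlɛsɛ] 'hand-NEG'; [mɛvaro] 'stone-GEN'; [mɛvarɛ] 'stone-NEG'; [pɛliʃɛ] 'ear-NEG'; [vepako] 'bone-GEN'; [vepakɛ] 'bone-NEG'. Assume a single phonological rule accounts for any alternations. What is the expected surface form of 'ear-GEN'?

In [fifɔso] and [fifɔʃɛ] the final segment of 'boat' alternates: [s] ~ [ʃ].
Compare 'hand', with invariant [s] in [vɔlɛso] and [vɔlɛsɛ]: an analysis with underlying /s/ and a rule producing [ʃ] before the NEG suffix would wrongly predict alternation here too.
The underlying segment must be /ʃ/; palato-alveolar /ʃ/ becomes [s] when no front vowel follows, yielding [s] there.
From [pɛliʃɛ] the stem 'ear' is /pɛliʃ/; when no front vowel follows this yields [pɛliso].

[pɛliso]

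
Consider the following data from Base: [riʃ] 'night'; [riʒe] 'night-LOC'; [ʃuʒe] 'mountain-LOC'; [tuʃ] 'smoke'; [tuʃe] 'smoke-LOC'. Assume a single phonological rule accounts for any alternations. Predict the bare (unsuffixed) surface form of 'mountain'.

'night' shows [ʃ] ~ [ʒ] at the end of the stem ([riʃ] vs [riʒe]).
The stem 'smoke' ([tuʃ], [tuʃe]) shows [ʃ] unchanged in both environments, so [ʃ] cannot be basic with [ʒ] derived before the LOC suffix.
The alternation reflects word-final obstruent devoicing: voiced obstruents become voiceless word-finally. /ʒ/ is underlying.
The one attested form of 'mountain', [ʃuʒe], shows underlying /ʃuʒ/. Applying the same rule word-finally gives [ʃuʃ].

[ʃuʃ]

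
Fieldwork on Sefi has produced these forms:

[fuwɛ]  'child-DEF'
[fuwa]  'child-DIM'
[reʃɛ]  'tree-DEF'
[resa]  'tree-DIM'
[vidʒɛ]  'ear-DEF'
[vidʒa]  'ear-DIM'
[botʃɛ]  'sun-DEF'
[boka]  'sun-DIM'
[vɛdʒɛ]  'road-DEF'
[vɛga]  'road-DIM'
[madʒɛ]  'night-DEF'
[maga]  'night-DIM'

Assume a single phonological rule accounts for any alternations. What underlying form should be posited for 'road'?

'road' shows [dʒ] ~ [g] at the end of the stem ([vɛdʒɛ] vs [vɛga]).
The stem 'ear' ([vidʒɛ], [vidʒa]) shows [dʒ] unchanged in both environments, so [dʒ] cannot be basic with [g] derived before the DIM suffix.
So /g/ is underlying, and a rule of palatalization before a front vowel — /k/, /g/ and /s/ become palato-alveolar [tʃ], [dʒ] and [ʃ] before a front vowel — gives [dʒ].

/vɛg/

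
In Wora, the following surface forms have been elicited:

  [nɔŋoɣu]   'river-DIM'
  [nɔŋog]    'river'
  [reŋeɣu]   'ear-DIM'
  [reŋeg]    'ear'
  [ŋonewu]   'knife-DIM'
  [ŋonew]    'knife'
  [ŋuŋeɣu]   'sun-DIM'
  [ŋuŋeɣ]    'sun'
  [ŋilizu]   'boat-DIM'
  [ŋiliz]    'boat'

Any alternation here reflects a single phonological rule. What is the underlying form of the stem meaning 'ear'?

The root 'ear' surfaces as [reŋeɣu] and [reŋeg], with a stem-final [ɣ] ~ [g] alternation.
Compare 'sun', with invariant [ɣ] in [ŋuŋeɣu] and [ŋuŋeɣ]: an analysis with underlying /ɣ/ and a rule producing [g] in isolation would wrongly predict alternation here too.
The underlying segment must be /g/; voiced stops become fricatives between vowels, yielding [ɣ] there.

/reŋeg/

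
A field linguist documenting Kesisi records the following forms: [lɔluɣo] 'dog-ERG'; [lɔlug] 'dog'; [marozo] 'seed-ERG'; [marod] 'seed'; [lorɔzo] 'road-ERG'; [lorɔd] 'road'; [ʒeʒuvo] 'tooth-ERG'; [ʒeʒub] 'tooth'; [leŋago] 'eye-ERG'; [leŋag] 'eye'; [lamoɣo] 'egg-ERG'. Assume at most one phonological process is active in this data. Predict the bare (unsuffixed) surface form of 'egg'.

[lamog]

The stem for 'dog' ends in [ɣ] in [lɔluɣo] but [g] in [lɔlug].
Compare 'eye', with invariant [g] in [leŋago] and [leŋag]: an analysis with underlying /g/ and a rule producing [ɣ] before the ERG suffix would wrongly predict alternation here too.
Therefore /ɣ/ is basic and [g] is derived by word-final hardening (voiced fricatives become stops word-finally).
The one attested form of 'egg', [lamoɣo], shows underlying /lamoɣ/. Applying the same rule word-finally gives [lamog].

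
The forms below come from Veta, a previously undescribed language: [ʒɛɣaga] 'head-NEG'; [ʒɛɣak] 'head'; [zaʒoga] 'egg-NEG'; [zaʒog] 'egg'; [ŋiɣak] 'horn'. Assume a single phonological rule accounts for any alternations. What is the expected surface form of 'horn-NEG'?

[ŋiɣaga]

'head' shows [g] ~ [k] at the end of the stem ([ʒɛɣaga] vs [ʒɛɣak]).
But 'egg' keeps [g] in both environments ([zaʒoga], [zaʒog]), so there is no rule changing /g/ to [k] in isolation.
So /k/ is underlying, and a rule of intervocalic voicing — voiceless stops become voiced between vowels — gives [g].
The one attested form of 'horn', [ŋiɣak], shows underlying /ŋiɣak/. Applying the same rule between vowels gives [ŋiɣaga].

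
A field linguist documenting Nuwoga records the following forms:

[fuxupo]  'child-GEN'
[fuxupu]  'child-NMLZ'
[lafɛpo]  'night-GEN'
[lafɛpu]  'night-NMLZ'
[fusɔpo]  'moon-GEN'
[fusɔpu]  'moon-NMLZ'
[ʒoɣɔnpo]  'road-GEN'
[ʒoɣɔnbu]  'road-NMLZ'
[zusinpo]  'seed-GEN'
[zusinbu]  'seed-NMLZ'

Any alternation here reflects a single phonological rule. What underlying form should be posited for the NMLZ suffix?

/-bu/

The NMLZ morpheme has two allomorphs, [-bu] and [-pu].
By contrast the GEN suffix keeps its initial [p] throughout — that segment must be underlying.
So the underlying form is /-bu/, and voiced stops become voiceless after a vowel.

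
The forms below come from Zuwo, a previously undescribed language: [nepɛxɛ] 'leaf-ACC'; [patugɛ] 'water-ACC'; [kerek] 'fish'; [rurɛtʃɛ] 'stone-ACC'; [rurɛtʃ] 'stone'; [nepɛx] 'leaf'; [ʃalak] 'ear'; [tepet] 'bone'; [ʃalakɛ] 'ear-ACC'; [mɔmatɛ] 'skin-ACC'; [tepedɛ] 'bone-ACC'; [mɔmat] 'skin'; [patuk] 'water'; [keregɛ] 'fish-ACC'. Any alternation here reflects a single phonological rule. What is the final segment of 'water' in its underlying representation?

The root 'water' surfaces as [patugɛ] and [patuk], with a stem-final [g] ~ [k] alternation.
The stem 'ear' ([ʃalakɛ], [ʃalak]) shows [k] unchanged in both environments, so [k] cannot be basic with [g] derived before the ACC suffix.
The alternation reflects word-final obstruent devoicing: voiced obstruents become voiceless word-finally. /g/ is underlying.

/g/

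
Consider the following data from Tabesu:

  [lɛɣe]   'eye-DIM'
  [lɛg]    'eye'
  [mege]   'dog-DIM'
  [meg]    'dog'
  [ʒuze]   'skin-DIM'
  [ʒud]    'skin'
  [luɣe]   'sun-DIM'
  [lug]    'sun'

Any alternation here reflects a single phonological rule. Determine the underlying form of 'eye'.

/lɛɣ/

In [lɛɣe] and [lɛg] the final segment of 'eye' alternates: [ɣ] ~ [g].
If /g/ were underlying and a rule turned it into [ɣ] before the DIM suffix, 'dog' would also alternate; but it has [g] in both [mege] and [meg].
The underlying segment must be /ɣ/; voiced fricatives become stops word-finally, yielding [g] there.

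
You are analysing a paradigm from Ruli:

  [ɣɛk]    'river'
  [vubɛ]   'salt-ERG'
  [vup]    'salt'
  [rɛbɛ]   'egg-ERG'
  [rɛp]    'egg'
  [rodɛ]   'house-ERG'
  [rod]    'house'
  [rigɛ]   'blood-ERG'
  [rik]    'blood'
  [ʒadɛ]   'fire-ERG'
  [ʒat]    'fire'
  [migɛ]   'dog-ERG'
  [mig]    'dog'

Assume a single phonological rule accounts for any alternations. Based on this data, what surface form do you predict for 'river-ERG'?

The stem for 'blood' ends in [g] in [rigɛ] but [k] in [rik].
The stem 'dog' ([migɛ], [mig]) shows [g] unchanged in both environments, so [g] cannot be basic with [k] derived in isolation.
The alternation reflects intervocalic voicing: voiceless stops become voiced between vowels. /k/ is underlying.
The one attested form of 'river', [ɣɛk], shows underlying /ɣɛk/. Applying the same rule between vowels gives [ɣɛgɛ].

[ɣɛgɛ]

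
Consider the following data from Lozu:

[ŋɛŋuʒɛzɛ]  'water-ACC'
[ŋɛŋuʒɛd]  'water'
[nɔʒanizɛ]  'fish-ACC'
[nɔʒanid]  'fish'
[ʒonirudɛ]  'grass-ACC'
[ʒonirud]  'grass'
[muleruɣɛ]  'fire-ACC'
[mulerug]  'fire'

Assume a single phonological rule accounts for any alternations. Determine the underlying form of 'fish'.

The stem for 'fish' ends in [z] in [nɔʒanizɛ] but [d] in [nɔʒanid].
If /d/ were underlying and a rule turned it into [z] before the ACC suffix, 'grass' would also alternate; but it has [d] in both [ʒonirudɛ] and [ʒonirud].
Therefore /z/ is basic and [d] is derived by word-final hardening (voiced fricatives become stops word-finally).
The underlying form of 'fish' is therefore /nɔʒaniz/.

/nɔʒaniz/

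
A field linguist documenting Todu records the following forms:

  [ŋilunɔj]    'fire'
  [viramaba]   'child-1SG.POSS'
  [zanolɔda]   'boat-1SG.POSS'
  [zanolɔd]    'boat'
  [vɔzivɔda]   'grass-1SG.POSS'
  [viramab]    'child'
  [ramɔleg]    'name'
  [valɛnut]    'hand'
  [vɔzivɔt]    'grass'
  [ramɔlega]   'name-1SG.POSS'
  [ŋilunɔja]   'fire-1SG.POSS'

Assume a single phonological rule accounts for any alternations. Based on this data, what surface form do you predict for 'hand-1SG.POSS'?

[valɛnuda]

The root 'grass' surfaces as [vɔzivɔt] and [vɔzivɔda], with a stem-final [t] ~ [d] alternation.
Compare 'boat', with invariant [d] in [zanolɔd] and [zanolɔda]: an analysis with underlying /d/ and a rule producing [t] in isolation would wrongly predict alternation here too.
The alternation reflects intervocalic voicing: voiceless stops become voiced between vowels. /t/ is underlying.
The one attested form of 'hand', [valɛnut], shows underlying /valɛnut/. Applying the same rule between vowels gives [valɛnuda].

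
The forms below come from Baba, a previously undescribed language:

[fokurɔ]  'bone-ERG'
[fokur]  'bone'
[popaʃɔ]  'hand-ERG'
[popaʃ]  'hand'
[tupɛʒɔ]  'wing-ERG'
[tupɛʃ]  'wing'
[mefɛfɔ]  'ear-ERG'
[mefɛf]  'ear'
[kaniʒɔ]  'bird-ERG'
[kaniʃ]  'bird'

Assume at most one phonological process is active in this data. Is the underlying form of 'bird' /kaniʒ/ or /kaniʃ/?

/kaniʒ/

'bird' shows [ʒ] ~ [ʃ] at the end of the stem ([kaniʒɔ] vs [kaniʃ]).
Compare 'hand', with invariant [ʃ] in [popaʃɔ] and [popaʃ]: an analysis with underlying /ʃ/ and a rule producing [ʒ] before the ERG suffix would wrongly predict alternation here too.
The alternation reflects word-final obstruent devoicing: voiced obstruents become voiceless word-finally. /ʒ/ is underlying.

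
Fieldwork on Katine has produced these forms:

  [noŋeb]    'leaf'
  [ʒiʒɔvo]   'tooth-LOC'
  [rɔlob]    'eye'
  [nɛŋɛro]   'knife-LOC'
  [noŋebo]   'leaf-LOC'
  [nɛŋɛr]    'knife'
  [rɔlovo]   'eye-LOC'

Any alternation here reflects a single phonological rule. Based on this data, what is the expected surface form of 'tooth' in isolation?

The stem for 'eye' ends in [b] in [rɔlob] but [v] in [rɔlovo].
If /b/ were underlying and a rule turned it into [v] before the LOC suffix, 'leaf' would also alternate; but it has [b] in both [noŋeb] and [noŋebo].
Therefore /v/ is basic and [b] is derived by word-final hardening (voiced fricatives become stops word-finally).
The one attested form of 'tooth', [ʒiʒɔvo], shows underlying /ʒiʒɔv/. Applying the same rule word-finally gives [ʒiʒɔb].

[ʒiʒɔb]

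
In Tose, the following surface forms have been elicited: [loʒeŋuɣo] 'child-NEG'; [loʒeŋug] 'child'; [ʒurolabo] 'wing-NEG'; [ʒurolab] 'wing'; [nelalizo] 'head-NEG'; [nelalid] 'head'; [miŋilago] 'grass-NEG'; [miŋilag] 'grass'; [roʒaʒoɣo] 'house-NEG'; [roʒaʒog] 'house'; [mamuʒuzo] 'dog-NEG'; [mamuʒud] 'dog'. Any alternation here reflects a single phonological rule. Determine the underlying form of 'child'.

/loʒeŋuɣ/

The stem for 'child' ends in [ɣ] in [loʒeŋuɣo] but [g] in [loʒeŋug].
Compare 'grass', with invariant [g] in [miŋilago] and [miŋilag]: an analysis with underlying /g/ and a rule producing [ɣ] before the NEG suffix would wrongly predict alternation here too.
The alternation reflects word-final hardening: voiced fricatives become stops word-finally. /ɣ/ is underlying.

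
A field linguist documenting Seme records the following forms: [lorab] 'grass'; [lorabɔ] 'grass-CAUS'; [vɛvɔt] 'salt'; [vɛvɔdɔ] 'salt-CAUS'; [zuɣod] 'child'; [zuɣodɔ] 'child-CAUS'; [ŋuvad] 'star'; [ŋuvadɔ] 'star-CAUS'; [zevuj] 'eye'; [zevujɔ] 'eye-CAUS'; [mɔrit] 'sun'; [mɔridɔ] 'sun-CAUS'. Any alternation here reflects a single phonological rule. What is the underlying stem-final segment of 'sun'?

The stem for 'sun' ends in [t] in [mɔrit] but [d] in [mɔridɔ].
If /d/ were underlying and a rule turned it into [t] in isolation, 'child' would also alternate; but it has [d] in both [zuɣod] and [zuɣodɔ].
So /t/ is underlying, and a rule of intervocalic voicing — voiceless stops become voiced between vowels — gives [d].

/t/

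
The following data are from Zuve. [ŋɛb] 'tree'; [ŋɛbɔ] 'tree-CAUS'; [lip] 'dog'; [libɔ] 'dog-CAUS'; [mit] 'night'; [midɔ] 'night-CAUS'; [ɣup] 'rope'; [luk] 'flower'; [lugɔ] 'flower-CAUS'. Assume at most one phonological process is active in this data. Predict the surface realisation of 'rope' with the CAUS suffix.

[ɣubɔ]

'dog' shows [p] ~ [b] at the end of the stem ([lip] vs [libɔ]).
If /b/ were underlying and a rule turned it into [p] in isolation, 'tree' would also alternate; but it has [b] in both [ŋɛb] and [ŋɛbɔ].
The alternation reflects intervocalic voicing: voiceless stops become voiced between vowels. /p/ is underlying.
From [ɣup] the stem 'rope' is /ɣup/; between vowels this yields [ɣubɔ].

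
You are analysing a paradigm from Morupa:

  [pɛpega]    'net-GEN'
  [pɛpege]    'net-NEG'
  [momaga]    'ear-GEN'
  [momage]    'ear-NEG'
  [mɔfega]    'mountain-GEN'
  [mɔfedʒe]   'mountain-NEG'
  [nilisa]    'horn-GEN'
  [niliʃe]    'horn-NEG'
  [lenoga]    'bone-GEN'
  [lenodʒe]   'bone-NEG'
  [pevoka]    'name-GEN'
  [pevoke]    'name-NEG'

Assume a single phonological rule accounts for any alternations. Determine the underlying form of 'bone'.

'bone' shows [g] ~ [dʒ] at the end of the stem ([lenoga] vs [lenodʒe]).
Compare 'net', with invariant [g] in [pɛpega] and [pɛpege]: an analysis with underlying /g/ and a rule producing [dʒ] before the NEG suffix would wrongly predict alternation here too.
So /dʒ/ is underlying, and a rule of depalatalization — palato-alveolar /dʒ/ and /ʃ/ become [g] and [s] when no front vowel follows — gives [g].
The underlying form of 'bone' is therefore /lenodʒ/.

/lenodʒ/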